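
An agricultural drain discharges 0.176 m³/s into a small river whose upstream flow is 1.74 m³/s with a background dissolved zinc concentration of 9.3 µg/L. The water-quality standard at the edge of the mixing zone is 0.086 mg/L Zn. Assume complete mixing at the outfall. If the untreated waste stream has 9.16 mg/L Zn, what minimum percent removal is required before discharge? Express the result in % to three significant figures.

9.3 µg/L = 0.0093 mg/L.
Mass balance: 0.086·1.916 = 0.176·Cₑ + 1.74·0.0093.
Cₑ = (0.1648 − 0.01618) / 0.176 = 0.8443 mg/L.
Required removal = 1 − 0.8443/9.16 = 90.78 %.

90.8 %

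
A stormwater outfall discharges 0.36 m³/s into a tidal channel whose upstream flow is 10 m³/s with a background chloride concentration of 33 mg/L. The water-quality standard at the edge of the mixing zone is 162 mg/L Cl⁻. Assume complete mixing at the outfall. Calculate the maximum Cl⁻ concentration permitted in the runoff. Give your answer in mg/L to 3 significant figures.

Mass balance: 162·10.36 = 0.36·Cₑ + 10·33.
Cₑ = (1678 − 330) / 0.36 = 3745 mg/L.

3750 mg/L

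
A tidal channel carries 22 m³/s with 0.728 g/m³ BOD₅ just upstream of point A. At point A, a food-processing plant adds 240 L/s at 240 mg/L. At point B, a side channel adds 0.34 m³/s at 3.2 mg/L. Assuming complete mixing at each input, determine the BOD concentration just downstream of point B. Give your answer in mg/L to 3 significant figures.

240 L/s = 0.24 m³/s.
After input A: C = (22·0.728 + 0.24·240) / 22.24 = 3.31 mg/L.
After input B: C = (22.24·3.31 + 0.34·3.2) / 22.58 = 3.308 mg/L.

3.31 mg/L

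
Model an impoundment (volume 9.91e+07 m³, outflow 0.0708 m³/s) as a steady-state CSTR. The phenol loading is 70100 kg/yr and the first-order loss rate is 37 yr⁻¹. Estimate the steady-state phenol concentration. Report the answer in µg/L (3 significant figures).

Outflow Q = 0.0708 m³/s × 3.156e+07 s/yr = 2.234e+06 m³/yr.
Steady-state CSTR mass balance: W = Q·C + k·V·C, so C = W/(Q + kV).
Q + kV = 2.234e+06 + 37·9.91e+07 = 3.669e+09 m³/yr.
C = 70100/3.669e+09 = 1.911e-05 kg/m³ = 0.01911 mg/L = 19.11 µg/L.

19.1 µg/L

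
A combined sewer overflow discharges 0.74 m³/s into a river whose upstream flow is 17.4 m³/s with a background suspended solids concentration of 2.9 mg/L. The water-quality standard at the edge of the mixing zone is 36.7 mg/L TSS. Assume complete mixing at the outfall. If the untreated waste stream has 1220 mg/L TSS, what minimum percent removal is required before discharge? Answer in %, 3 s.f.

31.8 %

Mass balance: 36.7·18.14 = 0.74·Cₑ + 17.4·2.9.
Cₑ = (665.7 − 50.46) / 0.74 = 831.5 mg/L.
Required removal = 1 − 831.5/1220 = 31.85 %.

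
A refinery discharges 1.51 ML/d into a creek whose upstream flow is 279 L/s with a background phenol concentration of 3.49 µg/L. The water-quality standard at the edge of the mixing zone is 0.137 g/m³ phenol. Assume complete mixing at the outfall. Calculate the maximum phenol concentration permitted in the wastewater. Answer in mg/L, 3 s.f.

2.27 mg/L

1.51 ML/d = 0.01748 m³/s.
279 L/s = 0.279 m³/s.
3.49 µg/L = 0.00349 mg/L.
Mass balance: 0.137·0.2965 = 0.01748·Cₑ + 0.279·0.00349.
Cₑ = (0.04062 − 0.0009737) / 0.01748 = 2.268 mg/L.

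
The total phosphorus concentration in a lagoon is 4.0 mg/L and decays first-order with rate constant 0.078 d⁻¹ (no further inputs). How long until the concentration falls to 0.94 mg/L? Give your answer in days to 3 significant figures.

18.6 d

t = ln(C₀/C)/k = ln(4.0/0.94)/0.078 = 1.448/0.078 = 18.57 d.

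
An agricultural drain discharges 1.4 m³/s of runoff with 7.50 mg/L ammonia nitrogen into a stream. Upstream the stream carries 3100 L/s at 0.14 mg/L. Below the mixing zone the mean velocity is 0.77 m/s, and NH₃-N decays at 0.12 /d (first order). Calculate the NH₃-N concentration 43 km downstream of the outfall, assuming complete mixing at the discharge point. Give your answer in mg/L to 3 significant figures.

3100 L/s = 3.1 m³/s.
After complete mixing, C₀ = (1.4·7.5 + 3.1·0.14) / 4.5 = 2.43 mg/L.
Travel time t = 4.3e+04 m / 0.77 m/s = 5.584e+04 s = 0.6463 d.
C = 2.43·exp(−0.12·0.6463) = 2.43·0.9254 = 2.248 mg/L.

2.25 mg/L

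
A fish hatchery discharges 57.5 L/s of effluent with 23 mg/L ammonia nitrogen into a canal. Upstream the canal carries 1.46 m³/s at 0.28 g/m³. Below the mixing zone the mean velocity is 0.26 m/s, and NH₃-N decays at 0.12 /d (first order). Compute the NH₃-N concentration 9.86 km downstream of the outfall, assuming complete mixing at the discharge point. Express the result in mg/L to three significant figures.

57.5 L/s = 0.0575 m³/s.
After complete mixing, C₀ = (0.0575·23 + 1.46·0.28) / 1.518 = 1.141 mg/L.
Travel time t = 9860 m / 0.26 m/s = 3.792e+04 s = 0.4389 d.
C = 1.141·exp(−0.12·0.4389) = 1.141·0.9487 = 1.082 mg/L.

1.08 mg/L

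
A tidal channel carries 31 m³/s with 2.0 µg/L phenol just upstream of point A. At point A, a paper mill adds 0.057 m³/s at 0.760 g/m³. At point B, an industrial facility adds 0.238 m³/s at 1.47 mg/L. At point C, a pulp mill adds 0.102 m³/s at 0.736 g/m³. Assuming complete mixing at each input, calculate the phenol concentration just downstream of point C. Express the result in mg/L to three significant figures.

2.0 µg/L = 0.002 mg/L.
After input A: C = (31·0.002 + 0.057·0.76) / 31.06 = 0.003391 mg/L.
After input B: C = (31.06·0.003391 + 0.238·1.47) / 31.29 = 0.01454 mg/L.
After input C: C = (31.29·0.01454 + 0.102·0.736) / 31.4 = 0.01689 mg/L.

0.0169 mg/L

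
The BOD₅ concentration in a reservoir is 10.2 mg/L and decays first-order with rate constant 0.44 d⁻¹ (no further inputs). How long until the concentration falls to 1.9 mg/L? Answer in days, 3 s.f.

t = ln(C₀/C)/k = ln(10.2/1.9)/0.44 = 1.681/0.44 = 3.819 d.

3.82 d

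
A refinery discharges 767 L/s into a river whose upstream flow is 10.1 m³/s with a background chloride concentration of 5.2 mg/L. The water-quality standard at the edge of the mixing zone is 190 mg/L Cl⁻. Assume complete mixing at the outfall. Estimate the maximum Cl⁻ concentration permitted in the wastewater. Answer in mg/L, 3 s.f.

767 L/s = 0.767 m³/s.
Mass balance: 190·10.87 = 0.767·Cₑ + 10.1·5.2.
Cₑ = (2065 − 52.52) / 0.767 = 2623 mg/L.

2620 mg/L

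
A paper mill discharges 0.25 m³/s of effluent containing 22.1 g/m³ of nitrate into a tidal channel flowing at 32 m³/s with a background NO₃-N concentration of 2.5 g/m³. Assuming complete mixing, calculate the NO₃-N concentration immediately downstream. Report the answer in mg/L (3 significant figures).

Conservation of mass across the mixing zone: C = (0.25·22.1 + 32·2.5) / (0.25 + 32) = 85.53/32.25 = 2.652 mg/L.

2.65 mg/L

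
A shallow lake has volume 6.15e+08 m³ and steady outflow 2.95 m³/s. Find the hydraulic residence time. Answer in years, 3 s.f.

6.61 yr

Q = 2.95 m³/s × 3.156e+07 s/yr = 9.309e+07 m³/yr.
Hydraulic residence time τ = V/Q = 6.15e+08/9.309e+07 = 6.606 yr.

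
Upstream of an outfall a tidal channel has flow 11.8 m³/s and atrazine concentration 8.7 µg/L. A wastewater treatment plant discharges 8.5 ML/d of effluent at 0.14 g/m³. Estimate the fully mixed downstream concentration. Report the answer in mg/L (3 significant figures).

8.5 ML/d = 0.09838 m³/s.
8.7 µg/L = 0.0087 mg/L.
Flow-weighted mixing gives C = (0.09838·0.14 + 11.8·0.0087) / (0.09838 + 11.8) = 0.1164/11.9 = 0.009786 mg/L.

0.00979 mg/L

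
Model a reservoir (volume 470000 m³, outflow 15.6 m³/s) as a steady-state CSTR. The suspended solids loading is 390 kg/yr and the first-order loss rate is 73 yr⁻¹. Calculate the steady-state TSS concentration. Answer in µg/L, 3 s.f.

0.741 µg/L

Outflow Q = 15.6 m³/s × 3.156e+07 s/yr = 4.923e+08 m³/yr.
Steady-state CSTR mass balance: W = Q·C + k·V·C, so C = W/(Q + kV).
Q + kV = 4.923e+08 + 73·470000 = 5.266e+08 m³/yr.
C = 390/5.266e+08 = 7.406e-07 kg/m³ = 0.0007406 mg/L = 0.7406 µg/L.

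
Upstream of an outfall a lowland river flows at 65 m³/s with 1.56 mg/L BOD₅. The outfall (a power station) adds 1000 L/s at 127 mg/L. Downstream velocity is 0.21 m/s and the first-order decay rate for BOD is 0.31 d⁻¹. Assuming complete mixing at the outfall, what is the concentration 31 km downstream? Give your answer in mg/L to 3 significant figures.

1000 L/s = 1 m³/s.
After complete mixing, C₀ = (1·127 + 65·1.56) / 66 = 3.461 mg/L.
Travel time t = 3.1e+04 m / 0.21 m/s = 1.476e+05 s = 1.709 d.
C = 3.461·exp(−0.31·1.709) = 3.461·0.5888 = 2.038 mg/L.

2.04 mg/L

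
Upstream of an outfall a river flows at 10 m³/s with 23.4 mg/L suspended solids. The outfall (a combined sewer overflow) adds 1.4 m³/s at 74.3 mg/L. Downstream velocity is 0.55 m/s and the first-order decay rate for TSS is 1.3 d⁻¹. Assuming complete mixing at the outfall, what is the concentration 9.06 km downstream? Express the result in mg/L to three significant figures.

After complete mixing, C₀ = (1.4·74.3 + 10·23.4) / 11.4 = 29.65 mg/L.
Travel time t = 9060 m / 0.55 m/s = 1.647e+04 s = 0.1907 d.
C = 29.65·exp(−1.3·0.1907) = 29.65·0.7805 = 23.14 mg/L.

23.1 mg/L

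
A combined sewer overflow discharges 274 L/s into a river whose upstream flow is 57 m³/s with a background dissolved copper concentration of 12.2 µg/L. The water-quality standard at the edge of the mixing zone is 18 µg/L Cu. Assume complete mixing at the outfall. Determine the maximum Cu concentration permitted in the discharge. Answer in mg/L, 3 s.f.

274 L/s = 0.274 m³/s.
12.2 µg/L = 0.0122 mg/L.
18 µg/L = 0.018 mg/L.
Mass balance: 0.018·57.27 = 0.274·Cₑ + 57·0.0122.
Cₑ = (1.031 − 0.6954) / 0.274 = 1.225 mg/L.

1.22 mg/L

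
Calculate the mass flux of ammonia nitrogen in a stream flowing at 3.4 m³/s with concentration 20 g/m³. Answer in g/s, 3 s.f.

Mass flux = Q·C = 3.4 m³/s × 20 g/m³ = 68 g/s.

68.0 g/s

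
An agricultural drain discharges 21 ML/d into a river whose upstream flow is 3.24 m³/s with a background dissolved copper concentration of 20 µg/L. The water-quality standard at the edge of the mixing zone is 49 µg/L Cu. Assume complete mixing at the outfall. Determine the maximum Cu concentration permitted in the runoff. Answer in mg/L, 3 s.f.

21 ML/d = 0.2431 m³/s.
20 µg/L = 0.02 mg/L.
49 µg/L = 0.049 mg/L.
Mass balance: 0.049·3.483 = 0.2431·Cₑ + 3.24·0.02.
Cₑ = (0.1707 − 0.0648) / 0.2431 = 0.4356 mg/L.

0.436 mg/L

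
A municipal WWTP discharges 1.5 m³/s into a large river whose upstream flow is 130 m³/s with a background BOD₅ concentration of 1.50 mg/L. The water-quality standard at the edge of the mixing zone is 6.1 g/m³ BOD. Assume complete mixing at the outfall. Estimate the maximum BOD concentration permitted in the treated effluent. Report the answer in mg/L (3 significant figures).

Mass balance: 6.1·131.5 = 1.5·Cₑ + 130·1.5.
Cₑ = (802.1 − 195) / 1.5 = 404.8 mg/L.

405 mg/L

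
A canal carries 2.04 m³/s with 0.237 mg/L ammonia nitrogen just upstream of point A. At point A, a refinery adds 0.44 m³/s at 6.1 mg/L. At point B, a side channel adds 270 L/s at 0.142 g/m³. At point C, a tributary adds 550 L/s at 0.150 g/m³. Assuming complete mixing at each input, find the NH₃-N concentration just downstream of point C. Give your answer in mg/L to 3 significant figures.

0.996 mg/L

After input A: C = (2.04·0.237 + 0.44·6.1) / 2.48 = 1.277 mg/L.
270 L/s = 0.27 m³/s.
After input B: C = (2.48·1.277 + 0.27·0.142) / 2.75 = 1.166 mg/L.
550 L/s = 0.55 m³/s.
After input C: C = (2.75·1.166 + 0.55·0.15) / 3.3 = 0.9965 mg/L.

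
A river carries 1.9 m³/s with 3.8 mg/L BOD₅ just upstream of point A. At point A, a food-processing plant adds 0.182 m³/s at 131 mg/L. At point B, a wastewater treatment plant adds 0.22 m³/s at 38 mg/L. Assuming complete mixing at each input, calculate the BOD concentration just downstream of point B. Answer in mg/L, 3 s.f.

17.1 mg/L

After input A: C = (1.9·3.8 + 0.182·131) / 2.082 = 14.92 mg/L.
After input B: C = (2.082·14.92 + 0.22·38) / 2.302 = 17.13 mg/L.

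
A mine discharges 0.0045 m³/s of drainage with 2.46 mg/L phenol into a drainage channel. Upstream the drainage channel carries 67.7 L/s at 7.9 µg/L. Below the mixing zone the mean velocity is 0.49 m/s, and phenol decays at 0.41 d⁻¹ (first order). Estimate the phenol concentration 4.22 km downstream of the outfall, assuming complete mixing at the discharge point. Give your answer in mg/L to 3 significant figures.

0.154 mg/L

67.7 L/s = 0.0677 m³/s.
7.9 µg/L = 0.0079 mg/L.
After complete mixing, C₀ = (0.0045·2.46 + 0.0677·0.0079) / 0.0722 = 0.1607 mg/L.
Travel time t = 4220 m / 0.49 m/s = 8612 s = 0.09968 d.
C = 0.1607·exp(−0.41·0.09968) = 0.1607·0.96 = 0.1543 mg/L.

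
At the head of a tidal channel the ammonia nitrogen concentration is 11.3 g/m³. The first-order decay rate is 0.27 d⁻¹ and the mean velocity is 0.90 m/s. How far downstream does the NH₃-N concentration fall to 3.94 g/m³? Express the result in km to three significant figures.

From C = C₀·e^(−kt), t = ln(C₀/C)/k = ln(11.3/3.94)/0.27 = 1.054/0.27 = 3.902 d.
Distance = v·t = 0.90 m/s × 3.372e+05 s = 3.034e+05 m = 303.4 km.

303 km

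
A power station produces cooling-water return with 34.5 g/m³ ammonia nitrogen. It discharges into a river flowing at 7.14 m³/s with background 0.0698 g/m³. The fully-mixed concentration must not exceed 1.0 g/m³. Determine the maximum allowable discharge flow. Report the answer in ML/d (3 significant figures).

17.1 ML/d

Mass balance at complete mixing: C_std·(Q_w + Q_r) = Q_w·C_e + Q_r·C_b.
Rearranging, Q_w = Q_r·(C_std − C_b)/(C_e − C_std) = 7.14·(1 − 0.0698) / (34.5 − 1) = 0.1983 m³/s.
= 17.13 ML/d.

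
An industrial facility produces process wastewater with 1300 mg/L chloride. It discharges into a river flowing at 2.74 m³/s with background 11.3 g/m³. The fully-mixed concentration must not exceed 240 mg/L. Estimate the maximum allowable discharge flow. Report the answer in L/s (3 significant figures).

Mass balance at complete mixing: C_std·(Q_w + Q_r) = Q_w·C_e + Q_r·C_b.
Rearranging, Q_w = Q_r·(C_std − C_b)/(C_e − C_std) = 2.74·(240 − 11.3) / (1300 − 240) = 0.5912 m³/s.
= 591.2 L/s.

591 L/s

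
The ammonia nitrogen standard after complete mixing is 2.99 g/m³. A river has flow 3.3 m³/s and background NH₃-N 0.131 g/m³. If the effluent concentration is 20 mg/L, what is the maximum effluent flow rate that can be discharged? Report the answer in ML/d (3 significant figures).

47.9 ML/d

Mass balance at complete mixing: C_std·(Q_w + Q_r) = Q_w·C_e + Q_r·C_b.
Rearranging, Q_w = Q_r·(C_std − C_b)/(C_e − C_std) = 3.3·(2.99 − 0.131) / (20 − 2.99) = 0.5547 m³/s.
= 47.92 ML/d.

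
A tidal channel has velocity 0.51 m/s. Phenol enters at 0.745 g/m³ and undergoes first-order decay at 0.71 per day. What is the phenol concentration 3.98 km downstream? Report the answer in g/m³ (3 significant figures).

Travel time t = 3.98 km / 0.51 m/s = 3980/0.51 = 7804 s = 0.09032 d.
First-order decay: C = 0.745·exp(−0.71·0.09032) = 0.745·0.9379 = 0.6987 g/m³.

0.699 g/m³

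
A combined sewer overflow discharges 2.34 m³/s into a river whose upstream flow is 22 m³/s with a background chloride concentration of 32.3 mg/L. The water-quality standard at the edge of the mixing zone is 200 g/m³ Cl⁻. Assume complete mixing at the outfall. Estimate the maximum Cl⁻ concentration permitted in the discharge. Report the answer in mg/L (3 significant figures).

Mass balance: 200·24.34 = 2.34·Cₑ + 22·32.3.
Cₑ = (4868 − 710.6) / 2.34 = 1777 mg/L.

1780 mg/L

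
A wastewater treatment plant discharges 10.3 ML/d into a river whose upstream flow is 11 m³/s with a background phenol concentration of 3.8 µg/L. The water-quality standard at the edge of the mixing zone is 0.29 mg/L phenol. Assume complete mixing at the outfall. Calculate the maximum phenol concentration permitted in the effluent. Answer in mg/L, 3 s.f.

10.3 ML/d = 0.1192 m³/s.
3.8 µg/L = 0.0038 mg/L.
Mass balance: 0.29·11.12 = 0.1192·Cₑ + 11·0.0038.
Cₑ = (3.225 − 0.0418) / 0.1192 = 26.7 mg/L.

26.7 mg/L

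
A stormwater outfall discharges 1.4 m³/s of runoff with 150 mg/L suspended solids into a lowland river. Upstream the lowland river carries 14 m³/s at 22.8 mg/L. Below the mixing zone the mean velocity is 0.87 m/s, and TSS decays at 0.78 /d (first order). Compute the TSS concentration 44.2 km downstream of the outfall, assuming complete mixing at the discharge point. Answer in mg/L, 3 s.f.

After complete mixing, C₀ = (1.4·150 + 14·22.8) / 15.4 = 34.36 mg/L.
Travel time t = 4.42e+04 m / 0.87 m/s = 5.08e+04 s = 0.588 d.
C = 34.36·exp(−0.78·0.588) = 34.36·0.6321 = 21.72 mg/L.

21.7 mg/L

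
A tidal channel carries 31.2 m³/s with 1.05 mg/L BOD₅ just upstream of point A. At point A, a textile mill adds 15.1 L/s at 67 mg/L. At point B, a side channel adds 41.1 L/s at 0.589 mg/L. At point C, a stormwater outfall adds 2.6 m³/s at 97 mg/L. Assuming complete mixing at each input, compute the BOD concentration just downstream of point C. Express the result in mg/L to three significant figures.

15.1 L/s = 0.0151 m³/s.
After input A: C = (31.2·1.05 + 0.0151·67) / 31.22 = 1.082 mg/L.
41.1 L/s = 0.0411 m³/s.
After input B: C = (31.22·1.082 + 0.0411·0.589) / 31.26 = 1.081 mg/L.
After input C: C = (31.26·1.081 + 2.6·97) / 33.86 = 8.447 mg/L.

8.45 mg/L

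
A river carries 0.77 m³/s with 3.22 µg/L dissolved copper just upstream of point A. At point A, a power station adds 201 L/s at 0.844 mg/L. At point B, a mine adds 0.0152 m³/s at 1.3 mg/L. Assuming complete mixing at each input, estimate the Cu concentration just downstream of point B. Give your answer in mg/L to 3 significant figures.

0.195 mg/L

3.22 µg/L = 0.00322 mg/L.
201 L/s = 0.201 m³/s.
After input A: C = (0.77·0.00322 + 0.201·0.844) / 0.971 = 0.1773 mg/L.
After input B: C = (0.971·0.1773 + 0.0152·1.3) / 0.9862 = 0.1946 mg/L.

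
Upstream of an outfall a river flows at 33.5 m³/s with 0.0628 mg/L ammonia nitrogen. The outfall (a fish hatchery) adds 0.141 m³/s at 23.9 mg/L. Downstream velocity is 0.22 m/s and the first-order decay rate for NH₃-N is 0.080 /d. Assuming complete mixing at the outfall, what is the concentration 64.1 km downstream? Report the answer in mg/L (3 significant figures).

0.124 mg/L

After complete mixing, C₀ = (0.141·23.9 + 33.5·0.0628) / 33.64 = 0.1627 mg/L.
Travel time t = 6.41e+04 m / 0.22 m/s = 2.914e+05 s = 3.372 d.
C = 0.1627·exp(−0.080·3.372) = 0.1627·0.7635 = 0.1242 mg/L.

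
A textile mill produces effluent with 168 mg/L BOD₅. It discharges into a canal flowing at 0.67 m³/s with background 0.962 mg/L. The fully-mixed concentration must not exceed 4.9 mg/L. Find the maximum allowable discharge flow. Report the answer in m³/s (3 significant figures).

Mass balance at complete mixing: C_std·(Q_w + Q_r) = Q_w·C_e + Q_r·C_b.
Rearranging, Q_w = Q_r·(C_std − C_b)/(C_e − C_std) = 0.67·(4.9 − 0.962) / (168 − 4.9) = 0.01618 m³/s.

0.0162 m³/s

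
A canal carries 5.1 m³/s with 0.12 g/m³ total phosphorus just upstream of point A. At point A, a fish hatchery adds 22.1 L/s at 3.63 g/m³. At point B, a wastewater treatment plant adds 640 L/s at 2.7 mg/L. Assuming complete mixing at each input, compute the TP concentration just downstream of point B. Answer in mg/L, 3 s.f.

0.420 mg/L

22.1 L/s = 0.0221 m³/s.
After input A: C = (5.1·0.12 + 0.0221·3.63) / 5.122 = 0.1351 mg/L.
640 L/s = 0.64 m³/s.
After input B: C = (5.122·0.1351 + 0.64·2.7) / 5.762 = 0.42 mg/L.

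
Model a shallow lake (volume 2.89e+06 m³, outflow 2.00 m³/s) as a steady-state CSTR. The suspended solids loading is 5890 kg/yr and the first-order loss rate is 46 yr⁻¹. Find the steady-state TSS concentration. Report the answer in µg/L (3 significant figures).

30.0 µg/L

Outflow Q = 2.00 m³/s × 3.156e+07 s/yr = 6.312e+07 m³/yr.
Steady-state CSTR mass balance: W = Q·C + k·V·C, so C = W/(Q + kV).
Q + kV = 6.312e+07 + 46·2.89e+06 = 1.961e+08 m³/yr.
C = 5890/1.961e+08 = 3.004e-05 kg/m³ = 0.03004 mg/L = 30.04 µg/L.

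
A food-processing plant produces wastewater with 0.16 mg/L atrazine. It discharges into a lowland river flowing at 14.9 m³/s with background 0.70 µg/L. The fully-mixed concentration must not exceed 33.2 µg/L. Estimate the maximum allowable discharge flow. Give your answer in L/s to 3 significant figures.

3820 L/s

0.70 µg/L = 0.0007 mg/L.
33.2 µg/L = 0.0332 mg/L.
Mass balance at complete mixing: C_std·(Q_w + Q_r) = Q_w·C_e + Q_r·C_b.
Rearranging, Q_w = Q_r·(C_std − C_b)/(C_e − C_std) = 14.9·(0.0332 − 0.0007) / (0.16 − 0.0332) = 3.819 m³/s.
= 3819 L/s.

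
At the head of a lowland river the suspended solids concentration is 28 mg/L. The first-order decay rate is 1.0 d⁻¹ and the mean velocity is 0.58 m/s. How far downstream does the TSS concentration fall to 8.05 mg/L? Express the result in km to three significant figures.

From C = C₀·e^(−kt), t = ln(C₀/C)/k = ln(28/8.05)/1.0 = 1.247/1.0 = 1.247 d.
Distance = v·t = 0.58 m/s × 1.077e+05 s = 6.247e+04 m = 62.47 km.

62.5 km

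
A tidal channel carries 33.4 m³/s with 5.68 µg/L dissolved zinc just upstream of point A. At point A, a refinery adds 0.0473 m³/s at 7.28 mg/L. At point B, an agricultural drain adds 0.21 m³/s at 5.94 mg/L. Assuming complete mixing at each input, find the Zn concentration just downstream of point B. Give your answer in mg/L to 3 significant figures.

0.0529 mg/L

5.68 µg/L = 0.00568 mg/L.
After input A: C = (33.4·0.00568 + 0.0473·7.28) / 33.45 = 0.01597 mg/L.
After input B: C = (33.45·0.01597 + 0.21·5.94) / 33.66 = 0.05293 mg/L.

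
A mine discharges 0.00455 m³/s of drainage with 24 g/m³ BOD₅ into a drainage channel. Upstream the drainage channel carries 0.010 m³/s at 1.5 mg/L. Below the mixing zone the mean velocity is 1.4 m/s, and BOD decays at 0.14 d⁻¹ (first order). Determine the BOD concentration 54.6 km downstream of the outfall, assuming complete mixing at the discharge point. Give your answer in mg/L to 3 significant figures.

8.01 mg/L

After complete mixing, C₀ = (0.00455·24 + 0.01·1.5) / 0.01455 = 8.536 mg/L.
Travel time t = 5.46e+04 m / 1.4 m/s = 3.9e+04 s = 0.4514 d.
C = 8.536·exp(−0.14·0.4514) = 8.536·0.9388 = 8.013 mg/L.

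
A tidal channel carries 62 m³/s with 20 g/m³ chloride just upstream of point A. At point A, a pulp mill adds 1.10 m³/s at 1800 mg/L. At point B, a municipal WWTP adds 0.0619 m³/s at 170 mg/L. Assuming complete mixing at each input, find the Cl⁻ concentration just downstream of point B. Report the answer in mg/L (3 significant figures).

After input A: C = (62·20 + 1.1·1800) / 63.1 = 51.03 mg/L.
After input B: C = (63.1·51.03 + 0.0619·170) / 63.16 = 51.15 mg/L.

51.1 mg/L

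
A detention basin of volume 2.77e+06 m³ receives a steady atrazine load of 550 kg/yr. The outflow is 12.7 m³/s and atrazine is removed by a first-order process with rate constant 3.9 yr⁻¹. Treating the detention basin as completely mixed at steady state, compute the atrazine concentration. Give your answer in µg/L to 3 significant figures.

1.34 µg/L

Outflow Q = 12.7 m³/s × 3.156e+07 s/yr = 4.008e+08 m³/yr.
Steady-state CSTR mass balance: W = Q·C + k·V·C, so C = W/(Q + kV).
Q + kV = 4.008e+08 + 3.9·2.77e+06 = 4.116e+08 m³/yr.
C = 550/4.116e+08 = 1.336e-06 kg/m³ = 0.001336 mg/L = 1.336 µg/L.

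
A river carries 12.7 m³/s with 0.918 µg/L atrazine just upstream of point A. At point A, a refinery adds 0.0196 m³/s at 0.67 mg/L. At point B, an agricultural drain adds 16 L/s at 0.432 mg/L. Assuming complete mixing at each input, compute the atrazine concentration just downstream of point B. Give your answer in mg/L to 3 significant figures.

0.00249 mg/L

0.918 µg/L = 0.000918 mg/L.
After input A: C = (12.7·0.000918 + 0.0196·0.67) / 12.72 = 0.001949 mg/L.
16 L/s = 0.016 m³/s.
After input B: C = (12.72·0.001949 + 0.016·0.432) / 12.74 = 0.002489 mg/L.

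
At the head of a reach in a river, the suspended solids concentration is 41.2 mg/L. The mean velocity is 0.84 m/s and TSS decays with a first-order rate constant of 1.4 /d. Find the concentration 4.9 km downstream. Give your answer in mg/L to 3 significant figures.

Travel time t = 4.9 km / 0.84 m/s = 4900/0.84 = 5833 s = 0.06752 d.
First-order decay: C = 41.2·exp(−1.4·0.06752) = 41.2·0.9098 = 37.48 mg/L.

37.5 mg/L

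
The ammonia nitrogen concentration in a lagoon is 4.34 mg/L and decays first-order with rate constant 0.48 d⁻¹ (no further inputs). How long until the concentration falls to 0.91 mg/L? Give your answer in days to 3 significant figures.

t = ln(C₀/C)/k = ln(4.34/0.91)/0.48 = 1.562/0.48 = 3.255 d.

3.25 d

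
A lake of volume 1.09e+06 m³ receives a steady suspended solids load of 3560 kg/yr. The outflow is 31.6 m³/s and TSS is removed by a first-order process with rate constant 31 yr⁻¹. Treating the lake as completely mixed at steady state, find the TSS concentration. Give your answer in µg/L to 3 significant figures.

Outflow Q = 31.6 m³/s × 3.156e+07 s/yr = 9.972e+08 m³/yr.
Steady-state CSTR mass balance: W = Q·C + k·V·C, so C = W/(Q + kV).
Q + kV = 9.972e+08 + 31·1.09e+06 = 1.031e+09 m³/yr.
C = 3560/1.031e+09 = 3.453e-06 kg/m³ = 0.003453 mg/L = 3.453 µg/L.

3.45 µg/L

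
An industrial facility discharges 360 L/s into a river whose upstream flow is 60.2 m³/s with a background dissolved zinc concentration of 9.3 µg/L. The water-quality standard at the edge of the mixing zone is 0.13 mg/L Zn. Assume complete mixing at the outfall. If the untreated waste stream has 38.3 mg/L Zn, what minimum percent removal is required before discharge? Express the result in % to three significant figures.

47.0 %

360 L/s = 0.36 m³/s.
9.3 µg/L = 0.0093 mg/L.
Mass balance: 0.13·60.56 = 0.36·Cₑ + 60.2·0.0093.
Cₑ = (7.873 − 0.5599) / 0.36 = 20.31 mg/L.
Required removal = 1 − 20.31/38.3 = 46.96 %.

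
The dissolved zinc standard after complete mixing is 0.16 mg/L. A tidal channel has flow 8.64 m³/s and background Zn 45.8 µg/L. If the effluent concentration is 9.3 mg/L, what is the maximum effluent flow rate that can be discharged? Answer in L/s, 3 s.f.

108 L/s

45.8 µg/L = 0.0458 mg/L.
Mass balance at complete mixing: C_std·(Q_w + Q_r) = Q_w·C_e + Q_r·C_b.
Rearranging, Q_w = Q_r·(C_std − C_b)/(C_e − C_std) = 8.64·(0.16 − 0.0458) / (9.3 − 0.16) = 0.108 m³/s.
= 108 L/s.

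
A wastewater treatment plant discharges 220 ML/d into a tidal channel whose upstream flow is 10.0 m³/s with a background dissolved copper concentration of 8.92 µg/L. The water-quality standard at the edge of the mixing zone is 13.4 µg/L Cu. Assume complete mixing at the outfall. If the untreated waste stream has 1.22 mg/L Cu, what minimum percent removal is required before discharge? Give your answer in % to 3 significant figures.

97.5 %

220 ML/d = 2.546 m³/s.
8.92 µg/L = 0.00892 mg/L.
13.4 µg/L = 0.0134 mg/L.
Mass balance: 0.0134·12.55 = 2.546·Cₑ + 10·0.00892.
Cₑ = (0.1681 − 0.0892) / 2.546 = 0.03099 mg/L.
Required removal = 1 − 0.03099/1.22 = 97.46 %.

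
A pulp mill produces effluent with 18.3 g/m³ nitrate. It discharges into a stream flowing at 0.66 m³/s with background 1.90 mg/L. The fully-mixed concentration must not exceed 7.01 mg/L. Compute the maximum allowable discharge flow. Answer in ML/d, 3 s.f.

Mass balance at complete mixing: C_std·(Q_w + Q_r) = Q_w·C_e + Q_r·C_b.
Rearranging, Q_w = Q_r·(C_std − C_b)/(C_e − C_std) = 0.66·(7.01 − 1.9) / (18.3 − 7.01) = 0.2987 m³/s.
= 25.81 ML/d.

25.8 ML/d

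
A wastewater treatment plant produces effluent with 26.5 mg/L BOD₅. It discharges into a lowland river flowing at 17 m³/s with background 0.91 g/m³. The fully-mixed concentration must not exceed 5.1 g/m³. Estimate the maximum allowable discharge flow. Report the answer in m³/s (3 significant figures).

3.33 m³/s

Mass balance at complete mixing: C_std·(Q_w + Q_r) = Q_w·C_e + Q_r·C_b.
Rearranging, Q_w = Q_r·(C_std − C_b)/(C_e − C_std) = 17·(5.1 − 0.91) / (26.5 − 5.1) = 3.329 m³/s.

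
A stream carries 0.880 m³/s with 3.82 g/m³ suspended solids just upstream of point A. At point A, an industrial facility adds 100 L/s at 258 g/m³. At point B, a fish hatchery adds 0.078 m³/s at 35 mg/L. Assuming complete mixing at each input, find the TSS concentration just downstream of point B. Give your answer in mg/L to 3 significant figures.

100 L/s = 0.1 m³/s.
After input A: C = (0.88·3.82 + 0.1·258) / 0.98 = 29.76 mg/L.
After input B: C = (0.98·29.76 + 0.078·35) / 1.058 = 30.14 mg/L.

30.1 mg/L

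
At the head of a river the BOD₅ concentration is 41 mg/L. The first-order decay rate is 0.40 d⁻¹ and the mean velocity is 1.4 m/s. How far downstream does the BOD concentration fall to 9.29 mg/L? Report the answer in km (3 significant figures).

449 km

From C = C₀·e^(−kt), t = ln(C₀/C)/k = ln(41/9.29)/0.40 = 1.485/0.40 = 3.712 d.
Distance = v·t = 1.4 m/s × 3.207e+05 s = 4.49e+05 m = 449 km.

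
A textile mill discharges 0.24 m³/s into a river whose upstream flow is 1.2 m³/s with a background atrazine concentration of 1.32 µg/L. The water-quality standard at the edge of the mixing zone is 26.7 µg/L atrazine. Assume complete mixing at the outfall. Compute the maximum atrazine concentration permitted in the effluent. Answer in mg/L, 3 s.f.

1.32 µg/L = 0.00132 mg/L.
26.7 µg/L = 0.0267 mg/L.
Mass balance: 0.0267·1.44 = 0.24·Cₑ + 1.2·0.00132.
Cₑ = (0.03845 − 0.001584) / 0.24 = 0.1536 mg/L.

0.154 mg/L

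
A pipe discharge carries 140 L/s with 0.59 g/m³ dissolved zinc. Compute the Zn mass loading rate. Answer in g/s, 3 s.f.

140 L/s = 0.14 m³/s.
Mass flux = Q·C = 0.14 m³/s × 0.59 g/m³ = 0.0826 g/s.

0.0826 g/s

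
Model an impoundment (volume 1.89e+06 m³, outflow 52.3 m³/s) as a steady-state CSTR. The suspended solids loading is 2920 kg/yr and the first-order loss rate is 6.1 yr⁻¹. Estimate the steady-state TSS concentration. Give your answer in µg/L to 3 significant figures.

1.76 µg/L

Outflow Q = 52.3 m³/s × 3.156e+07 s/yr = 1.65e+09 m³/yr.
Steady-state CSTR mass balance: W = Q·C + k·V·C, so C = W/(Q + kV).
Q + kV = 1.65e+09 + 6.1·1.89e+06 = 1.662e+09 m³/yr.
C = 2920/1.662e+09 = 1.757e-06 kg/m³ = 0.001757 mg/L = 1.757 µg/L.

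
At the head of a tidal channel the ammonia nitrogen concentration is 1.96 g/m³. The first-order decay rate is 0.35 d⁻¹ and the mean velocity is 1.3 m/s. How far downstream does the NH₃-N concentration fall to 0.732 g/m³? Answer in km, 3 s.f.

From C = C₀·e^(−kt), t = ln(C₀/C)/k = ln(1.96/0.732)/0.35 = 0.9849/0.35 = 2.814 d.
Distance = v·t = 1.3 m/s × 2.431e+05 s = 3.161e+05 m = 316.1 km.

316 km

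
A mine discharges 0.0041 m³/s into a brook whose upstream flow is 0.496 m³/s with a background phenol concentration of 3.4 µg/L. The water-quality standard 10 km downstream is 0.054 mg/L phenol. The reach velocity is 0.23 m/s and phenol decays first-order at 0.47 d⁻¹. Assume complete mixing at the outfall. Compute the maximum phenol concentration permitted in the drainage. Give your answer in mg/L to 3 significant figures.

7.93 mg/L

3.4 µg/L = 0.0034 mg/L.
Travel time to the compliance point: t = 1e+04/0.23 = 4.348e+04 s = 0.5032 d; decay factor exp(−0.47·0.5032) = 0.7894.
So the concentration just after mixing may be at most 0.054/0.7894 = 0.06841 mg/L.
Mass balance: 0.06841·0.5001 = 0.0041·Cₑ + 0.496·0.0034.
Cₑ = (0.03421 − 0.001686) / 0.0041 = 7.933 mg/L.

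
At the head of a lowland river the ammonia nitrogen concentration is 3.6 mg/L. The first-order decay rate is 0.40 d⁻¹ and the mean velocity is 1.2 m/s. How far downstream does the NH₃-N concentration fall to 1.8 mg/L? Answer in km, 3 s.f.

From C = C₀·e^(−kt), t = ln(C₀/C)/k = ln(3.6/1.8)/0.40 = 0.6931/0.40 = 1.733 d.
Distance = v·t = 1.2 m/s × 1.497e+05 s = 1.797e+05 m = 179.7 km.

180 km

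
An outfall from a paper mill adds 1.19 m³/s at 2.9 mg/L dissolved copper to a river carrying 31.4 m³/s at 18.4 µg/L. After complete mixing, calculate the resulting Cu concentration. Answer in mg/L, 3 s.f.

18.4 µg/L = 0.0184 mg/L.
Flow-weighted mixing gives C = (1.19·2.9 + 31.4·0.0184) / (1.19 + 31.4) = 4.029/32.59 = 0.1236 mg/L.

0.124 mg/L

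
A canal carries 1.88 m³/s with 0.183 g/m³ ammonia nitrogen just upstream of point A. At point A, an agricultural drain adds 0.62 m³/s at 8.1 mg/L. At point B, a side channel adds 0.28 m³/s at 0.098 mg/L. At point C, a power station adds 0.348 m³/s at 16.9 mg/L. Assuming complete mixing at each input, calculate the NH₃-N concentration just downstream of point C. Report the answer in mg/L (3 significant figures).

3.60 mg/L

After input A: C = (1.88·0.183 + 0.62·8.1) / 2.5 = 2.146 mg/L.
After input B: C = (2.5·2.146 + 0.28·0.098) / 2.78 = 1.94 mg/L.
After input C: C = (2.78·1.94 + 0.348·16.9) / 3.128 = 3.604 mg/L.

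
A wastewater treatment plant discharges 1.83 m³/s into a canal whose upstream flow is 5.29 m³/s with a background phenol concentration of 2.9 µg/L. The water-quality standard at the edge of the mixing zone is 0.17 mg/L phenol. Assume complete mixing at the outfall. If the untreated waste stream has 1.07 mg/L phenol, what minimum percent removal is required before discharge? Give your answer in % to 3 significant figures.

39.0 %

2.9 µg/L = 0.0029 mg/L.
Mass balance: 0.17·7.12 = 1.83·Cₑ + 5.29·0.0029.
Cₑ = (1.21 − 0.01534) / 1.83 = 0.653 mg/L.
Required removal = 1 − 0.653/1.07 = 38.97 %.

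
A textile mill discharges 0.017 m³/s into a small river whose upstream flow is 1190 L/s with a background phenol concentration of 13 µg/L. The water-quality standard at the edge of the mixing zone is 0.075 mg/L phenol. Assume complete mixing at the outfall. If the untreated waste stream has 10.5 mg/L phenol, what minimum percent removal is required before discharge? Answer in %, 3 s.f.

58.0 %

1190 L/s = 1.19 m³/s.
13 µg/L = 0.013 mg/L.
Mass balance: 0.075·1.207 = 0.017·Cₑ + 1.19·0.013.
Cₑ = (0.09052 − 0.01547) / 0.017 = 4.415 mg/L.
Required removal = 1 − 4.415/10.5 = 57.95 %.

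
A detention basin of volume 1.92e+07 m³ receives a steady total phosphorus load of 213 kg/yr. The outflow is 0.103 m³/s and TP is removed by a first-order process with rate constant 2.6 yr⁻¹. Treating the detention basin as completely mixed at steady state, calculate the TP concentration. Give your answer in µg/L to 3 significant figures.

4.01 µg/L

Outflow Q = 0.103 m³/s × 3.156e+07 s/yr = 3.25e+06 m³/yr.
Steady-state CSTR mass balance: W = Q·C + k·V·C, so C = W/(Q + kV).
Q + kV = 3.25e+06 + 2.6·1.92e+07 = 5.317e+07 m³/yr.
C = 213/5.317e+07 = 4.006e-06 kg/m³ = 0.004006 mg/L = 4.006 µg/L.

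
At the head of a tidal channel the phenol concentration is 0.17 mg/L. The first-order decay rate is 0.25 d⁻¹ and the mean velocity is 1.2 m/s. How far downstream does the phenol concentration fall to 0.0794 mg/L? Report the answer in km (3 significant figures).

From C = C₀·e^(−kt), t = ln(C₀/C)/k = ln(0.17/0.0794)/0.25 = 0.7613/0.25 = 3.045 d.
Distance = v·t = 1.2 m/s × 2.631e+05 s = 3.157e+05 m = 315.7 km.

316 km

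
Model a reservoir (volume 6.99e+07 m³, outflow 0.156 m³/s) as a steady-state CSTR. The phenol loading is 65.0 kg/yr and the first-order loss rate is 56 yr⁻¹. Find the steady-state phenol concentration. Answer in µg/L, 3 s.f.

0.0166 µg/L

Outflow Q = 0.156 m³/s × 3.156e+07 s/yr = 4.923e+06 m³/yr.
Steady-state CSTR mass balance: W = Q·C + k·V·C, so C = W/(Q + kV).
Q + kV = 4.923e+06 + 56·6.99e+07 = 3.919e+09 m³/yr.
C = 65.0/3.919e+09 = 1.658e-08 kg/m³ = 1.658e-05 mg/L = 0.01658 µg/L.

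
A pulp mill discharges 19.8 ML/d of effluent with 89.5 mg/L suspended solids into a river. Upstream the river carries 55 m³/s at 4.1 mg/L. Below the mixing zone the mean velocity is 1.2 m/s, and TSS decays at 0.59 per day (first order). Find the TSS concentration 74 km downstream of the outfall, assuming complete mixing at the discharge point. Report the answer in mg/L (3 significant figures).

19.8 ML/d = 0.2292 m³/s.
After complete mixing, C₀ = (0.2292·89.5 + 55·4.1) / 55.23 = 4.454 mg/L.
Travel time t = 7.4e+04 m / 1.2 m/s = 6.167e+04 s = 0.7137 d.
C = 4.454·exp(−0.59·0.7137) = 4.454·0.6563 = 2.923 mg/L.

2.92 mg/L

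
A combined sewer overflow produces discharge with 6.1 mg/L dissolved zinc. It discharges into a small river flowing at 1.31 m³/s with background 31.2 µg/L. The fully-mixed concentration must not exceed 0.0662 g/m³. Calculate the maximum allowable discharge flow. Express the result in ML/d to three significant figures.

31.2 µg/L = 0.0312 mg/L.
Mass balance at complete mixing: C_std·(Q_w + Q_r) = Q_w·C_e + Q_r·C_b.
Rearranging, Q_w = Q_r·(C_std − C_b)/(C_e − C_std) = 1.31·(0.0662 − 0.0312) / (6.1 − 0.0662) = 0.007599 m³/s.
= 0.6565 ML/d.

0.657 ML/d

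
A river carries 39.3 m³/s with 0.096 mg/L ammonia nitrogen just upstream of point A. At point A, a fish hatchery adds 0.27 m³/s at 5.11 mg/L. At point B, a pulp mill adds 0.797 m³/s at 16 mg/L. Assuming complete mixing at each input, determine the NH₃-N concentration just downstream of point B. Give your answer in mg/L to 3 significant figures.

0.444 mg/L

After input A: C = (39.3·0.096 + 0.27·5.11) / 39.57 = 0.1302 mg/L.
After input B: C = (39.57·0.1302 + 0.797·16) / 40.37 = 0.4435 mg/L.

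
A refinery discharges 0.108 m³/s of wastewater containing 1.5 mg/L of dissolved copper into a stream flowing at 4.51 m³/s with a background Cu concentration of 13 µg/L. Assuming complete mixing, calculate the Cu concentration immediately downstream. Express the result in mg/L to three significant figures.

0.0478 mg/L

13 µg/L = 0.013 mg/L.
Conservation of mass across the mixing zone: C = (0.108·1.5 + 4.51·0.013) / (0.108 + 4.51) = 0.2206/4.618 = 0.04778 mg/L.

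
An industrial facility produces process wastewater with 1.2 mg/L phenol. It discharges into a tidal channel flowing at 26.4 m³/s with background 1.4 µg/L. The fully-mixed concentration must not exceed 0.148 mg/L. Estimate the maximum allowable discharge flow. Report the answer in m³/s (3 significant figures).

1.4 µg/L = 0.0014 mg/L.
Mass balance at complete mixing: C_std·(Q_w + Q_r) = Q_w·C_e + Q_r·C_b.
Rearranging, Q_w = Q_r·(C_std − C_b)/(C_e − C_std) = 26.4·(0.148 − 0.0014) / (1.2 − 0.148) = 3.679 m³/s.

3.68 m³/s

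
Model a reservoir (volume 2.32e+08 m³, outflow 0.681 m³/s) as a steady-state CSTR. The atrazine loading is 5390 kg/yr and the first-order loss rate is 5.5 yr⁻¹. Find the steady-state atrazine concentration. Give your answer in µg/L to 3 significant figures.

4.15 µg/L

Outflow Q = 0.681 m³/s × 3.156e+07 s/yr = 2.149e+07 m³/yr.
Steady-state CSTR mass balance: W = Q·C + k·V·C, so C = W/(Q + kV).
Q + kV = 2.149e+07 + 5.5·2.32e+08 = 1.297e+09 m³/yr.
C = 5390/1.297e+09 = 4.154e-06 kg/m³ = 0.004154 mg/L = 4.154 µg/L.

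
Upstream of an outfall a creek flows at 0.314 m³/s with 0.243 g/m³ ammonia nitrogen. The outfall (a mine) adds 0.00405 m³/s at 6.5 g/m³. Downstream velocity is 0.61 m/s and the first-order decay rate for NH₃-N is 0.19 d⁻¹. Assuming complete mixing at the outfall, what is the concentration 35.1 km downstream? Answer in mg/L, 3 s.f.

After complete mixing, C₀ = (0.00405·6.5 + 0.314·0.243) / 0.318 = 0.3227 mg/L.
Travel time t = 3.51e+04 m / 0.61 m/s = 5.754e+04 s = 0.666 d.
C = 0.3227·exp(−0.19·0.666) = 0.3227·0.8811 = 0.2843 mg/L.

0.284 mg/L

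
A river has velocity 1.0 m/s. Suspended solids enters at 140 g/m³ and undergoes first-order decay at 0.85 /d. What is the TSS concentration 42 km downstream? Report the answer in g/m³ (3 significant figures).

92.6 g/m³

Travel time t = 42 km / 1.0 m/s = 4.2e+04/1.0 = 4.2e+04 s = 0.4861 d.
First-order decay: C = 140·exp(−0.85·0.4861) = 140·0.6615 = 92.61 g/m³.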